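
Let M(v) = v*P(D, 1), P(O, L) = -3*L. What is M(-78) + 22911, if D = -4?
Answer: 23145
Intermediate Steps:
M(v) = -3*v (M(v) = v*(-3*1) = v*(-3) = -3*v)
M(-78) + 22911 = -3*(-78) + 22911 = 234 + 22911 = 23145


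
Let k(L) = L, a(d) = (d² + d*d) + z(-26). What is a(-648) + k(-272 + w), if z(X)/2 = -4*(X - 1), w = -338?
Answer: 839414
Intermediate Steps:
z(X) = 8 - 8*X (z(X) = 2*(-4*(X - 1)) = 2*(-4*(-1 + X)) = 2*(4 - 4*X) = 8 - 8*X)
a(d) = 216 + 2*d² (a(d) = (d² + d*d) + (8 - 8*(-26)) = (d² + d²) + (8 + 208) = 2*d² + 216 = 216 + 2*d²)
a(-648) + k(-272 + w) = (216 + 2*(-648)²) + (-272 - 338) = (216 + 2*419904) - 610 = (216 + 839808) - 610 = 840024 - 610 = 839414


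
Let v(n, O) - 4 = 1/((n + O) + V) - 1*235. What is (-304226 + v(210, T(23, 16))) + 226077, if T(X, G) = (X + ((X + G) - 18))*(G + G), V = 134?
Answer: -137321759/1752 ≈ -78380.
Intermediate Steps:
T(X, G) = 2*G*(-18 + G + 2*X) (T(X, G) = (X + ((G + X) - 18))*(2*G) = (X + (-18 + G + X))*(2*G) = (-18 + G + 2*X)*(2*G) = 2*G*(-18 + G + 2*X))
v(n, O) = -231 + 1/(134 + O + n) (v(n, O) = 4 + (1/((n + O) + 134) - 1*235) = 4 + (1/((O + n) + 134) - 235) = 4 + (1/(134 + O + n) - 235) = 4 + (-235 + 1/(134 + O + n)) = -231 + 1/(134 + O + n))
(-304226 + v(210, T(23, 16))) + 226077 = (-304226 + (-30953 - 462*16*(-18 + 16 + 2*23) - 231*210)/(134 + 2*16*(-18 + 16 + 2*23) + 210)) + 226077 = (-304226 + (-30953 - 462*16*(-18 + 16 + 46) - 48510)/(134 + 2*16*(-18 + 16 + 46) + 210)) + 226077 = (-304226 + (-30953 - 462*16*44 - 48510)/(134 + 2*16*44 + 210)) + 226077 = (-304226 + (-30953 - 231*1408 - 48510)/(134 + 1408 + 210)) + 226077 = (-304226 + (-30953 - 325248 - 48510)/1752) + 226077 = (-304226 + (1/1752)*(-404711)) + 226077 = (-304226 - 404711/1752) + 226077 = -533408663/1752 + 226077 = -137321759/1752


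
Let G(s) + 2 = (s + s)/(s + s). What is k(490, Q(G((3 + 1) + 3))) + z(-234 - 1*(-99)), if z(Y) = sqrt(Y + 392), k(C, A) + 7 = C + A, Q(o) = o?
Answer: 482 + sqrt(257) ≈ 498.03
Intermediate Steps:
G(s) = -1 (G(s) = -2 + (s + s)/(s + s) = -2 + (2*s)/((2*s)) = -2 + (2*s)*(1/(2*s)) = -2 + 1 = -1)
k(C, A) = -7 + A + C (k(C, A) = -7 + (C + A) = -7 + (A + C) = -7 + A + C)
z(Y) = sqrt(392 + Y)
k(490, Q(G((3 + 1) + 3))) + z(-234 - 1*(-99)) = (-7 - 1 + 490) + sqrt(392 + (-234 - 1*(-99))) = 482 + sqrt(392 + (-234 + 99)) = 482 + sqrt(392 - 135) = 482 + sqrt(257)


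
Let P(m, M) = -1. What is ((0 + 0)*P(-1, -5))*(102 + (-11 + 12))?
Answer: 0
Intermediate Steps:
((0 + 0)*P(-1, -5))*(102 + (-11 + 12)) = ((0 + 0)*(-1))*(102 + (-11 + 12)) = (0*(-1))*(102 + 1) = 0*103 = 0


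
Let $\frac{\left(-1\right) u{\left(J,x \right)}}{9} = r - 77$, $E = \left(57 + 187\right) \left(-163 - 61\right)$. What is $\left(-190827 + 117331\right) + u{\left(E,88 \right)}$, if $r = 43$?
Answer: $-73190$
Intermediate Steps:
$E = -54656$ ($E = 244 \left(-224\right) = -54656$)
$u{\left(J,x \right)} = 306$ ($u{\left(J,x \right)} = - 9 \left(43 - 77\right) = \left(-9\right) \left(-34\right) = 306$)
$\left(-190827 + 117331\right) + u{\left(E,88 \right)} = \left(-190827 + 117331\right) + 306 = -73496 + 306 = -73190$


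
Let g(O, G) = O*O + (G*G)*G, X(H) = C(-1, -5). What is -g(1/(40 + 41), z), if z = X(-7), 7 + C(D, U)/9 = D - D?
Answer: 1640558366/6561 ≈ 2.5005e+5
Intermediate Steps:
C(D, U) = -63 (C(D, U) = -63 + 9*(D - D) = -63 + 9*0 = -63 + 0 = -63)
X(H) = -63
z = -63
g(O, G) = G³ + O² (g(O, G) = O² + G²*G = O² + G³ = G³ + O²)
-g(1/(40 + 41), z) = -((-63)³ + (1/(40 + 41))²) = -(-250047 + (1/81)²) = -(-250047 + 1/6561) = -1*(-1640558366/6561) = 1640558366/6561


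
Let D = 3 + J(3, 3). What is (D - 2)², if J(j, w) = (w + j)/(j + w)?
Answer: 4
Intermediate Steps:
J(j, w) = 1 (J(j, w) = (j + w)/(j + w) = 1)
D = 4 (D = 3 + 1 = 4)
(D - 2)² = (4 - 2)² = 2² = 4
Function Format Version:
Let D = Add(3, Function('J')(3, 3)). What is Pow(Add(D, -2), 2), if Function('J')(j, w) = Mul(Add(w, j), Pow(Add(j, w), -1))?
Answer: 4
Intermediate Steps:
Function('J')(j, w) = 1 (Function('J')(j, w) = Mul(Add(j, w), Pow(Add(j, w), -1)) = 1)
D = 4 (D = Add(3, 1) = 4)
Pow(Add(D, -2), 2) = Pow(Add(4, -2), 2) = Pow(2, 2) = 4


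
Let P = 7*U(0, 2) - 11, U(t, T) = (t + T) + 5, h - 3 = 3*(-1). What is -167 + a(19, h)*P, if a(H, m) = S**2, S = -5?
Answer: 783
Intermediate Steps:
h = 0 (h = 3 + 3*(-1) = 3 - 3 = 0)
U(t, T) = 5 + T + t (U(t, T) = (T + t) + 5 = 5 + T + t)
a(H, m) = 25 (a(H, m) = (-5)**2 = 25)
P = 38 (P = 7*(5 + 2 + 0) - 11 = 7*7 - 11 = 49 - 11 = 38)
-167 + a(19, h)*P = -167 + 25*38 = -167 + 950 = 783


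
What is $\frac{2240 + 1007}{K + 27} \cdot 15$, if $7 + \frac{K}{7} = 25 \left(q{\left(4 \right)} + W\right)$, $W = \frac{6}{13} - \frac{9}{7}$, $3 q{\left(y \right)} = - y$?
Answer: $- \frac{1899495}{15583} \approx -121.9$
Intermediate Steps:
$q{\left(y \right)} = - \frac{y}{3}$ ($q{\left(y \right)} = \frac{\left(-1\right) y}{3} = - \frac{y}{3}$)
$W = - \frac{75}{91}$ ($W = 6 \cdot \frac{1}{13} - \frac{9}{7} = \frac{6}{13} - \frac{9}{7} = - \frac{75}{91} \approx -0.82418$)
$K = - \frac{16636}{39}$ ($K = -49 + 7 \cdot 25 \left(\left(- \frac{1}{3}\right) 4 - \frac{75}{91}\right) = -49 + 7 \cdot 25 \left(- \frac{4}{3} - \frac{75}{91}\right) = -49 + 7 \cdot 25 \left(- \frac{589}{273}\right) = -49 + 7 \left(- \frac{14725}{273}\right) = -49 - \frac{14725}{39} = - \frac{16636}{39} \approx -426.56$)
$\frac{2240 + 1007}{K + 27} \cdot 15 = \frac{2240 + 1007}{- \frac{16636}{39} + 27} \cdot 15 = \frac{3247}{- \frac{15583}{39}} \cdot 15 = 3247 \left(- \frac{39}{15583}\right) 15 = \left(- \frac{126633}{15583}\right) 15 = - \frac{1899495}{15583}$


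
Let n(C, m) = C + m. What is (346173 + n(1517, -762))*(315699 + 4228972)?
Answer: 1576673620688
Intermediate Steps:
(346173 + n(1517, -762))*(315699 + 4228972) = (346173 + (1517 - 762))*(315699 + 4228972) = (346173 + 755)*4544671 = 346928*4544671 = 1576673620688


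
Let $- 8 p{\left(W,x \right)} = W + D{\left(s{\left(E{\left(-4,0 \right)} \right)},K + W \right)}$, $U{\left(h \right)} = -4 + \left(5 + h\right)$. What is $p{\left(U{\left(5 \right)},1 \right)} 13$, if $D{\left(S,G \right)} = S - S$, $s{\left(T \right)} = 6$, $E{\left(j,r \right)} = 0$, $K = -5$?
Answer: $- \frac{39}{4} \approx -9.75$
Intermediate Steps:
$D{\left(S,G \right)} = 0$
$U{\left(h \right)} = 1 + h$
$p{\left(W,x \right)} = - \frac{W}{8}$ ($p{\left(W,x \right)} = - \frac{W + 0}{8} = - \frac{W}{8}$)
$p{\left(U{\left(5 \right)},1 \right)} 13 = - \frac{1 + 5}{8} \cdot 13 = \left(- \frac{1}{8}\right) 6 \cdot 13 = \left(- \frac{3}{4}\right) 13 = - \frac{39}{4}$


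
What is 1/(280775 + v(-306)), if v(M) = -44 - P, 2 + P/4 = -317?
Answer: 1/282007 ≈ 3.5460e-6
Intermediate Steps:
P = -1276 (P = -8 + 4*(-317) = -8 - 1268 = -1276)
v(M) = 1232 (v(M) = -44 - 1*(-1276) = -44 + 1276 = 1232)
1/(280775 + v(-306)) = 1/(280775 + 1232) = 1/282007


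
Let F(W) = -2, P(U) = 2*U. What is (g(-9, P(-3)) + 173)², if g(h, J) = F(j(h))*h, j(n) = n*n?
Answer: 36481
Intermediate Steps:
j(n) = n²
g(h, J) = -2*h
(g(-9, P(-3)) + 173)² = (-2*(-9) + 173)² = (18 + 173)² = 191² = 36481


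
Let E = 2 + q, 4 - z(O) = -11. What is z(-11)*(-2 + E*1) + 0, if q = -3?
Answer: -45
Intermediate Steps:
z(O) = 15 (z(O) = 4 - 1*(-11) = 4 + 11 = 15)
E = -1 (E = 2 - 3 = -1)
z(-11)*(-2 + E*1) + 0 = 15*(-2 - 1*1) + 0 = 15*(-2 - 1) + 0 = 15*(-3) + 0 = -45 + 0 = -45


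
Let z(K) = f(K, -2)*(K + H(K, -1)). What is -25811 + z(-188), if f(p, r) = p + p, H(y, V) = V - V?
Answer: 44877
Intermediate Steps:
H(y, V) = 0
f(p, r) = 2*p
z(K) = 2*K² (z(K) = (2*K)*(K + 0) = (2*K)*K = 2*K²)
-25811 + z(-188) = -25811 + 2*(-188)² = -25811 + 2*35344 = -25811 + 70688 = 44877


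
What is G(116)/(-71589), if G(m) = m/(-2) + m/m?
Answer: 19/23863 ≈ 0.00079621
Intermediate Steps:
G(m) = 1 - m/2 (G(m) = m*(-½) + 1 = -m/2 + 1 = 1 - m/2)
G(116)/(-71589) = (1 - ½*116)/(-71589) = (1 - 58)*(-1/71589) = -57*(-1/71589) = 19/23863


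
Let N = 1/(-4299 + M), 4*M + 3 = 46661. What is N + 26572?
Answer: 391432134/14731 ≈ 26572.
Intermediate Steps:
M = 23329/2 (M = -3/4 + (1/4)*46661 = -3/4 + 46661/4 = 23329/2 ≈ 11665.)
N = 2/14731 (N = 1/(-4299 + 23329/2) = 1/(14731/2) = 2/14731 ≈ 0.00013577)
N + 26572 = 2/14731 + 26572 = 391432134/14731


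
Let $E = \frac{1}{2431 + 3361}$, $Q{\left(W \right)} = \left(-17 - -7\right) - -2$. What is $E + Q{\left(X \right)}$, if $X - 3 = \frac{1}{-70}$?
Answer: $- \frac{46335}{5792} \approx -7.9998$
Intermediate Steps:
$X = \frac{209}{70}$ ($X = 3 + \frac{1}{-70} = 3 - \frac{1}{70} = \frac{209}{70} \approx 2.9857$)
$Q{\left(W \right)} = -8$ ($Q{\left(W \right)} = \left(-17 + 7\right) + 2 = -10 + 2 = -8$)
$E = \frac{1}{5792} \approx 0.00017265$
$E + Q{\left(X \right)} = \frac{1}{5792} - 8 = - \frac{46335}{5792}$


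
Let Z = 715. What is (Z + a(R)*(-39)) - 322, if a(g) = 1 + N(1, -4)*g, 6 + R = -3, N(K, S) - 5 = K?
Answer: 2460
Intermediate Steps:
N(K, S) = 5 + K
R = -9 (R = -6 - 3 = -9)
a(g) = 1 + 6*g (a(g) = 1 + (5 + 1)*g = 1 + 6*g)
(Z + a(R)*(-39)) - 322 = (715 + (1 + 6*(-9))*(-39)) - 322 = (715 + (1 - 54)*(-39)) - 322 = (715 - 53*(-39)) - 322 = (715 + 2067) - 322 = 2782 - 322 = 2460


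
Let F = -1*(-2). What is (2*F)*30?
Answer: 120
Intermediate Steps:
F = 2
(2*F)*30 = (2*2)*30 = 4*30 = 120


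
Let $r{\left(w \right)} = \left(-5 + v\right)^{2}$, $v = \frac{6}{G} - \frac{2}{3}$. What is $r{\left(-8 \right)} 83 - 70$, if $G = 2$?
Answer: $\frac{4682}{9} \approx 520.22$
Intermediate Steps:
$v = \frac{7}{3}$ ($v = \frac{6}{2} - \frac{2}{3} = 6 \cdot \frac{1}{2} - \frac{2}{3} = 3 - \frac{2}{3} = \frac{7}{3} \approx 2.3333$)
$r{\left(w \right)} = \frac{64}{9}$ ($r{\left(w \right)} = \left(-5 + \frac{7}{3}\right)^{2} = \left(- \frac{8}{3}\right)^{2} = \frac{64}{9}$)
$r{\left(-8 \right)} 83 - 70 = \frac{64}{9} \cdot 83 - 70 = \frac{5312}{9} - 70 = \frac{4682}{9}$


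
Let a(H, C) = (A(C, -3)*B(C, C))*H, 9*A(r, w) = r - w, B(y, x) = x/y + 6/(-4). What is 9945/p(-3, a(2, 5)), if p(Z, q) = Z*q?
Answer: 29835/8 ≈ 3729.4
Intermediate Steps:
B(y, x) = -3/2 + x/y (B(y, x) = x/y + 6*(-1/4) = x/y - 3/2 = -3/2 + x/y)
A(r, w) = -w/9 + r/9 (A(r, w) = (r - w)/9 = -w/9 + r/9)
a(H, C) = H*(-1/6 - C/18) (a(H, C) = ((-1/9*(-3) + C/9)*(-3/2 + C/C))*H = ((1/3 + C/9)*(-3/2 + 1))*H = ((1/3 + C/9)*(-1/2))*H = (-1/6 - C/18)*H = H*(-1/6 - C/18))
9945/p(-3, a(2, 5)) = 9945/((-(-1)*2*(3 + 5)/6)) = 9945/((-(-1)*2*8/6)) = 9945/((-3*(-8/9))) = 9945/(8/3) = 9945*(3/8) = 29835/8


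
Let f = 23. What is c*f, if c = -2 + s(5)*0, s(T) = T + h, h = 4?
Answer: -46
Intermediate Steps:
s(T) = 4 + T (s(T) = T + 4 = 4 + T)
c = -2 (c = -2 + (4 + 5)*0 = -2 + 9*0 = -2 + 0 = -2)
c*f = -2*23 = -46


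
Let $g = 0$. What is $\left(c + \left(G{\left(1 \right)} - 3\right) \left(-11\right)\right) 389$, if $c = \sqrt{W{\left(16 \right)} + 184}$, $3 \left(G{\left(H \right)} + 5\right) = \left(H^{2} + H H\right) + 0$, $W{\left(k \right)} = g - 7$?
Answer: $\frac{94138}{3} + 389 \sqrt{177} \approx 36555.0$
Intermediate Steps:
$W{\left(k \right)} = -7$ ($W{\left(k \right)} = 0 - 7 = -7$)
$G{\left(H \right)} = -5 + \frac{2 H^{2}}{3}$ ($G{\left(H \right)} = -5 + \frac{\left(H^{2} + H H\right) + 0}{3} = -5 + \frac{\left(H^{2} + H^{2}\right) + 0}{3} = -5 + \frac{2 H^{2} + 0}{3} = -5 + \frac{2 H^{2}}{3}$)
$c = \sqrt{177}$ ($c = \sqrt{-7 + 184} = \sqrt{177} \approx 13.304$)
$\left(c + \left(G{\left(1 \right)} - 3\right) \left(-11\right)\right) 389 = \left(\sqrt{177} + \left(\left(-5 + \frac{2 \cdot 1^{2}}{3}\right) - 3\right) \left(-11\right)\right) 389 = \left(\sqrt{177} + \left(\left(-5 + \frac{2}{3} \cdot 1\right) - 3\right) \left(-11\right)\right) 389 = \left(\sqrt{177} + \left(\left(-5 + \frac{2}{3}\right) - 3\right) \left(-11\right)\right) 389 = \left(\sqrt{177} + \left(- \frac{13}{3} - 3\right) \left(-11\right)\right) 389 = \left(\sqrt{177} - - \frac{242}{3}\right) 389 = \left(\sqrt{177} + \frac{242}{3}\right) 389 = \left(\frac{242}{3} + \sqrt{177}\right) 389 = \frac{94138}{3} + 389 \sqrt{177}$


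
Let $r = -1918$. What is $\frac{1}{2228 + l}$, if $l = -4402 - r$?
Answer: $- \frac{1}{256} \approx -0.0039063$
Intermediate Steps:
$l = -2484$ ($l = -4402 - -1918 = -4402 + 1918 = -2484$)
$\frac{1}{2228 + l} = \frac{1}{2228 - 2484} = \frac{1}{-256} = - \frac{1}{256}$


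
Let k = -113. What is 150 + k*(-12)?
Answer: 1506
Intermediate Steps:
150 + k*(-12) = 150 - 113*(-12) = 150 + 1356 = 1506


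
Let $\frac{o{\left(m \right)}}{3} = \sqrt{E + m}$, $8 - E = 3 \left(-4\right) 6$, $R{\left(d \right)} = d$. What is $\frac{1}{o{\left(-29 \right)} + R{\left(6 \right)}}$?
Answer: $- \frac{2}{141} + \frac{\sqrt{51}}{141} \approx 0.036464$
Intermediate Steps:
$E = 80$ ($E = 8 - 3 \left(-4\right) 6 = 8 - \left(-12\right) 6 = 8 - -72 = 8 + 72 = 80$)
$o{\left(m \right)} = 3 \sqrt{80 + m}$
$\frac{1}{o{\left(-29 \right)} + R{\left(6 \right)}} = \frac{1}{3 \sqrt{80 - 29} + 6} = \frac{1}{3 \sqrt{51} + 6} = \frac{1}{6 + 3 \sqrt{51}}$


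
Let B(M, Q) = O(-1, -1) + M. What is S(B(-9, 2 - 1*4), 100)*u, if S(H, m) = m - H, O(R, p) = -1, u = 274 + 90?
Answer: 40040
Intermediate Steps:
u = 364
B(M, Q) = -1 + M
S(B(-9, 2 - 1*4), 100)*u = (100 - (-1 - 9))*364 = (100 - 1*(-10))*364 = (100 + 10)*364 = 110*364 = 40040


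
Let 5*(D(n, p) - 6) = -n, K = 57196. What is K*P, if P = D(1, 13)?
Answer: 1658684/5 ≈ 3.3174e+5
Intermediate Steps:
D(n, p) = 6 - n/5 (D(n, p) = 6 + (-n)/5 = 6 - n/5)
P = 29/5 (P = 6 - ⅕*1 = 6 - ⅕ = 29/5 ≈ 5.8000)
K*P = 57196*(29/5) = 1658684/5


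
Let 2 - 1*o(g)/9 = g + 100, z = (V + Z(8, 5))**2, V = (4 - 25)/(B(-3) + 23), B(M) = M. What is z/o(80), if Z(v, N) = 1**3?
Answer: -1/640800 ≈ -1.5605e-6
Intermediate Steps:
Z(v, N) = 1
V = -21/20 (V = (4 - 25)/(-3 + 23) = -21/20 ≈ -1.0500)
z = 1/400 (z = (-21/20 + 1)**2 = (-1/20)**2 = 1/400 ≈ 0.0025000)
o(g) = -882 - 9*g (o(g) = 18 - 9*(g + 100) = 18 - 9*(100 + g) = 18 + (-900 - 9*g) = -882 - 9*g)
z/o(80) = 1/(400*(-882 - 9*80)) = 1/(400*(-882 - 720)) = (1/400)/(-1602) = (1/400)*(-1/1602) = -1/640800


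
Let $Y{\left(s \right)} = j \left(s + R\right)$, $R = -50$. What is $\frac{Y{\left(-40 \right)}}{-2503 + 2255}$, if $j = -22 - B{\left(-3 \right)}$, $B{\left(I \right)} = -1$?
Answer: $- \frac{945}{124} \approx -7.621$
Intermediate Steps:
$j = -21$ ($j = -22 - -1 = -22 + 1 = -21$)
$Y{\left(s \right)} = 1050 - 21 s$ ($Y{\left(s \right)} = - 21 \left(s - 50\right) = - 21 \left(-50 + s\right) = 1050 - 21 s$)
$\frac{Y{\left(-40 \right)}}{-2503 + 2255} = \frac{1050 - -840}{-2503 + 2255} = \frac{1050 + 840}{-248} = 1890 \left(- \frac{1}{248}\right) = - \frac{945}{124}$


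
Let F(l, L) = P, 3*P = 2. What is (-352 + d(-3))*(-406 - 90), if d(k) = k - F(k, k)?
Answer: 529232/3 ≈ 1.7641e+5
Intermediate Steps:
P = ⅔ (P = (⅓)*2 = ⅔ ≈ 0.66667)
F(l, L) = ⅔
d(k) = -⅔ + k (d(k) = k - 1*⅔ = k - ⅔ = -⅔ + k)
(-352 + d(-3))*(-406 - 90) = (-352 + (-⅔ - 3))*(-406 - 90) = (-352 - 11/3)*(-496) = -1067/3*(-496) = 529232/3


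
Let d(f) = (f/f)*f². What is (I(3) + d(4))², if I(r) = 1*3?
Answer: 361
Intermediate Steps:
d(f) = f² (d(f) = 1*f² = f²)
I(r) = 3
(I(3) + d(4))² = (3 + 4²)² = (3 + 16)² = 19² = 361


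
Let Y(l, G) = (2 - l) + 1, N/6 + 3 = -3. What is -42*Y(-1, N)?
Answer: -168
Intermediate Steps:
N = -36 (N = -18 + 6*(-3) = -18 - 18 = -36)
Y(l, G) = 3 - l
-42*Y(-1, N) = -42*(3 - 1*(-1)) = -42*(3 + 1) = -42*4 = -168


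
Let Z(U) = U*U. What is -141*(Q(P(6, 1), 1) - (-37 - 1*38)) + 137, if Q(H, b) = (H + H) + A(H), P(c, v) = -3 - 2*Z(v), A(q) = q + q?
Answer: -7618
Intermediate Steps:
Z(U) = U**2
A(q) = 2*q
P(c, v) = -3 - 2*v**2
Q(H, b) = 4*H (Q(H, b) = (H + H) + 2*H = 2*H + 2*H = 4*H)
-141*(Q(P(6, 1), 1) - (-37 - 1*38)) + 137 = -141*(4*(-3 - 2*1**2) - (-37 - 1*38)) + 137 = -141*(4*(-3 - 2*1) - (-37 - 38)) + 137 = -141*(4*(-3 - 2) - 1*(-75)) + 137 = -141*(4*(-5) + 75) + 137 = -141*(-20 + 75) + 137 = -141*55 + 137 = -7755 + 137 = -7618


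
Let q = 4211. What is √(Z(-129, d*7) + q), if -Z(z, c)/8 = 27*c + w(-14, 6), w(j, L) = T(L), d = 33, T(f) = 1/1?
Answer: 3*I*√5077 ≈ 213.76*I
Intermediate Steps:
T(f) = 1
w(j, L) = 1
Z(z, c) = -8 - 216*c (Z(z, c) = -8*(27*c + 1) = -8*(1 + 27*c) = -8 - 216*c)
√(Z(-129, d*7) + q) = √((-8 - 7128*7) + 4211) = √((-8 - 216*231) + 4211) = √((-8 - 49896) + 4211) = √(-49904 + 4211) = √(-45693) = 3*I*√5077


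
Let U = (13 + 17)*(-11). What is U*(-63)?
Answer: 20790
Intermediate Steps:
U = -330 (U = 30*(-11) = -330)
U*(-63) = -330*(-63) = 20790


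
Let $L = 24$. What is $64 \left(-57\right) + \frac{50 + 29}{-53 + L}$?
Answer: $- \frac{105871}{29} \approx -3650.7$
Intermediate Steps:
$64 \left(-57\right) + \frac{50 + 29}{-53 + L} = 64 \left(-57\right) + \frac{50 + 29}{-53 + 24} = -3648 + \frac{79}{-29} = -3648 + 79 \left(- \frac{1}{29}\right) = -3648 - \frac{79}{29} = - \frac{105871}{29}$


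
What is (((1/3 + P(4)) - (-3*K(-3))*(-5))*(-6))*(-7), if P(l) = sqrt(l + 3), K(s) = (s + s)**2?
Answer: -22666 + 42*sqrt(7) ≈ -22555.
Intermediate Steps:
K(s) = 4*s**2 (K(s) = (2*s)**2 = 4*s**2)
P(l) = sqrt(3 + l)
(((1/3 + P(4)) - (-3*K(-3))*(-5))*(-6))*(-7) = (((1/3 + sqrt(3 + 4)) - (-12*(-3)**2)*(-5))*(-6))*(-7) = (((1/3 + sqrt(7)) - (-12*9)*(-5))*(-6))*(-7) = (((1/3 + sqrt(7)) - (-3*36)*(-5))*(-6))*(-7) = (((1/3 + sqrt(7)) - (-108)*(-5))*(-6))*(-7) = (((1/3 + sqrt(7)) - 1*540)*(-6))*(-7) = (((1/3 + sqrt(7)) - 540)*(-6))*(-7) = ((-1619/3 + sqrt(7))*(-6))*(-7) = (3238 - 6*sqrt(7))*(-7) = -22666 + 42*sqrt(7)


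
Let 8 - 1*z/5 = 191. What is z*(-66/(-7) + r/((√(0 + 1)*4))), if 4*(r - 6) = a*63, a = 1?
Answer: -1523475/112 ≈ -13602.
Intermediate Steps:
z = -915 (z = 40 - 5*191 = 40 - 955 = -915)
r = 87/4 (r = 6 + (1*63)/4 = 6 + (¼)*63 = 6 + 63/4 = 87/4 ≈ 21.750)
z*(-66/(-7) + r/((√(0 + 1)*4))) = -915*(-66/(-7) + 87/(4*((√(0 + 1)*4)))) = -915*(-66*(-⅐) + 87/(4*((√1*4)))) = -915*(66/7 + 87/(4*((1*4)))) = -915*(66/7 + (87/4)/4) = -915*(66/7 + (87/4)*(¼)) = -915*(66/7 + 87/16) = -915*1665/112 = -1523475/112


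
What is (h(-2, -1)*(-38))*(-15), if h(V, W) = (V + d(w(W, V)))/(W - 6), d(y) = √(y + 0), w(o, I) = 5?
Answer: 1140/7 - 570*√5/7 ≈ -19.223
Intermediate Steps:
d(y) = √y
h(V, W) = (V + √5)/(-6 + W) (h(V, W) = (V + √5)/(W - 6) = (V + √5)/(-6 + W))
(h(-2, -1)*(-38))*(-15) = (((-2 + √5)/(-6 - 1))*(-38))*(-15) = (((-2 + √5)/(-7))*(-38))*(-15) = (-(-2 + √5)/7*(-38))*(-15) = ((2/7 - √5/7)*(-38))*(-15) = (-76/7 + 38*√5/7)*(-15) = 1140/7 - 570*√5/7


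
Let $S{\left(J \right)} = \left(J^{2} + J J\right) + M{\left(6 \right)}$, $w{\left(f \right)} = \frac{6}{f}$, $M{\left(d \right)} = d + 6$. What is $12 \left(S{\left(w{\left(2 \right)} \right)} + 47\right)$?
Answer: $924$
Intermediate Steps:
$M{\left(d \right)} = 6 + d$
$S{\left(J \right)} = 12 + 2 J^{2}$ ($S{\left(J \right)} = \left(J^{2} + J J\right) + \left(6 + 6\right) = \left(J^{2} + J^{2}\right) + 12 = 2 J^{2} + 12 = 12 + 2 J^{2}$)
$12 \left(S{\left(w{\left(2 \right)} \right)} + 47\right) = 12 \left(\left(12 + 2 \left(\frac{6}{2}\right)^{2}\right) + 47\right) = 12 \left(\left(12 + 2 \left(6 \cdot \frac{1}{2}\right)^{2}\right) + 47\right) = 12 \left(\left(12 + 2 \cdot 3^{2}\right) + 47\right) = 12 \left(\left(12 + 2 \cdot 9\right) + 47\right) = 12 \left(\left(12 + 18\right) + 47\right) = 12 \left(30 + 47\right) = 12 \cdot 77 = 924$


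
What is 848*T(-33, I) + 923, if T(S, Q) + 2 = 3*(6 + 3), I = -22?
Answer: 22123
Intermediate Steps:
T(S, Q) = 25 (T(S, Q) = -2 + 3*(6 + 3) = -2 + 3*9 = -2 + 27 = 25)
848*T(-33, I) + 923 = 848*25 + 923 = 21200 + 923 = 22123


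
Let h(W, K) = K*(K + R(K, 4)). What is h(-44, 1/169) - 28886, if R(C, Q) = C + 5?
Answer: -825012199/28561 ≈ -28886.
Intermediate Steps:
R(C, Q) = 5 + C
h(W, K) = K*(5 + 2*K) (h(W, K) = K*(K + (5 + K)) = K*(5 + 2*K))
h(-44, 1/169) - 28886 = (5 + 2/169)/169 - 28886 = (1/169)*(847/169) - 28886 = 847/28561 - 28886 = -825012199/28561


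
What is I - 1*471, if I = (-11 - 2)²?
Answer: -302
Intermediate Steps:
I = 169 (I = (-13)² = 169)
I - 1*471 = 169 - 1*471 = 169 - 471 = -302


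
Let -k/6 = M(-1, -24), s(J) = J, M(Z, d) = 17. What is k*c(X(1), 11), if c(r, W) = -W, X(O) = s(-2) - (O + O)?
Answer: 1122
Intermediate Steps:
k = -102 (k = -6*17 = -102)
X(O) = -2 - 2*O (X(O) = -2 - (O + O) = -2 - 2*O)
k*c(X(1), 11) = -(-102)*11 = -102*(-11) = 1122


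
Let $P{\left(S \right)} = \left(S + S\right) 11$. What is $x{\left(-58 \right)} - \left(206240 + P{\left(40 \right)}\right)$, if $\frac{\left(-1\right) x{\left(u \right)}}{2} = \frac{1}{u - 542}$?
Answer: $- \frac{62135999}{300} \approx -2.0712 \cdot 10^{5}$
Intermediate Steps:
$x{\left(u \right)} = - \frac{2}{-542 + u}$ ($x{\left(u \right)} = - \frac{2}{u - 542} = - \frac{2}{-542 + u}$)
$P{\left(S \right)} = 22 S$ ($P{\left(S \right)} = 2 S 11 = 22 S$)
$x{\left(-58 \right)} - \left(206240 + P{\left(40 \right)}\right) = - \frac{2}{-542 - 58} - \left(206240 + 22 \cdot 40\right) = - \frac{2}{-600} - 207120 = \left(-2\right) \left(- \frac{1}{600}\right) - 207120 = \frac{1}{300} - 207120 = - \frac{62135999}{300}$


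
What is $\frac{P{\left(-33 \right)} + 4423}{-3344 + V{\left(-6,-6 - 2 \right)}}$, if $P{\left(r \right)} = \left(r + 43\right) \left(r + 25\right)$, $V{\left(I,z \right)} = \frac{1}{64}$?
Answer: $- \frac{277952}{214015} \approx -1.2987$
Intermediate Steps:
$V{\left(I,z \right)} = \frac{1}{64}$
$P{\left(r \right)} = \left(25 + r\right) \left(43 + r\right)$ ($P{\left(r \right)} = \left(43 + r\right) \left(25 + r\right) = \left(25 + r\right) \left(43 + r\right)$)
$\frac{P{\left(-33 \right)} + 4423}{-3344 + V{\left(-6,-6 - 2 \right)}} = \frac{\left(1075 + \left(-33\right)^{2} + 68 \left(-33\right)\right) + 4423}{-3344 + \frac{1}{64}} = \frac{\left(1075 + 1089 - 2244\right) + 4423}{- \frac{214015}{64}} = \left(-80 + 4423\right) \left(- \frac{64}{214015}\right) = 4343 \left(- \frac{64}{214015}\right) = - \frac{277952}{214015}$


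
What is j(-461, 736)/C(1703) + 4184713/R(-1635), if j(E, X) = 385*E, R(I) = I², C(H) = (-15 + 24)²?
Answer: -52679819708/24059025 ≈ -2189.6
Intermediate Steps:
C(H) = 81 (C(H) = 9² = 81)
j(-461, 736)/C(1703) + 4184713/R(-1635) = (385*(-461))/81 + 4184713/((-1635)²) = -177485*1/81 + 4184713/2673225 = -177485/81 + 4184713*(1/2673225) = -177485/81 + 4184713/2673225 = -52679819708/24059025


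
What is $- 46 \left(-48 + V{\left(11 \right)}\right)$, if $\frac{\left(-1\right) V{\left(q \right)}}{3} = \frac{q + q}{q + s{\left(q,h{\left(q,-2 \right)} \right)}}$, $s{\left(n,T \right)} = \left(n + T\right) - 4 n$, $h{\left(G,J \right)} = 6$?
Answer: $\frac{8073}{4} \approx 2018.3$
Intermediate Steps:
$s{\left(n,T \right)} = T - 3 n$ ($s{\left(n,T \right)} = \left(T + n\right) - 4 n = T - 3 n$)
$V{\left(q \right)} = - \frac{6 q}{6 - 2 q}$ ($V{\left(q \right)} = - 3 \frac{q + q}{q - \left(-6 + 3 q\right)} = - 3 \frac{2 q}{6 - 2 q} = - \frac{6 q}{6 - 2 q}$)
$- 46 \left(-48 + V{\left(11 \right)}\right) = - 46 \left(-48 + 3 \cdot 11 \frac{1}{-3 + 11}\right) = - 46 \left(-48 + 3 \cdot 11 \cdot \frac{1}{8}\right) = - 46 \left(-48 + \frac{33}{8}\right) = \left(-46\right) \left(- \frac{351}{8}\right) = \frac{8073}{4}$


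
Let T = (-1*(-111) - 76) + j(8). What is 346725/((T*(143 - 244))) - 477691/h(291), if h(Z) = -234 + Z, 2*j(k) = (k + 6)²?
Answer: -338767712/40299 ≈ -8406.4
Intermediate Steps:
j(k) = (6 + k)²/2 (j(k) = (k + 6)²/2 = (6 + k)²/2)
T = 133 (T = (-1*(-111) - 76) + (6 + 8)²/2 = (111 - 76) + (½)*14² = 35 + (½)*196 = 35 + 98 = 133)
346725/((T*(143 - 244))) - 477691/h(291) = 346725/((133*(143 - 244))) - 477691/(-234 + 291) = 346725/((133*(-101))) - 477691/57 = 346725/(-13433) - 477691*1/57 = 346725*(-1/13433) - 477691/57 = -346725/13433 - 477691/57 = -338767712/40299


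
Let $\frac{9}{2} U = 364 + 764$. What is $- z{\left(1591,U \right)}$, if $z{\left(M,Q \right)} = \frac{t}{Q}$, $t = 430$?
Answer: $- \frac{645}{376} \approx -1.7154$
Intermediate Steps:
$U = \frac{752}{3}$ ($U = \frac{2 \left(364 + 764\right)}{9} = \frac{2}{9} \cdot 1128 = \frac{752}{3} \approx 250.67$)
$z{\left(M,Q \right)} = \frac{430}{Q}$
$- z{\left(1591,U \right)} = - \frac{430}{\frac{752}{3}} = - \frac{430 \cdot 3}{752} = \left(-1\right) \frac{645}{376} = - \frac{645}{376}$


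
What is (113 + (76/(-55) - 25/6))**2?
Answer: 1257340681/108900 ≈ 11546.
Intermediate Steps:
(113 + (76/(-55) - 25/6))**2 = (113 + (76*(-1/55) - 25*1/6))**2 = (113 + (-76/55 - 25/6))**2 = (113 - 1831/330)**2 = (35459/330)**2 = 1257340681/108900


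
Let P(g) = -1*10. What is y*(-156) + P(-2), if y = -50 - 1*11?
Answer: 9506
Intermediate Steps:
P(g) = -10
y = -61 (y = -50 - 11 = -61)
y*(-156) + P(-2) = -61*(-156) - 10 = 9516 - 10 = 9506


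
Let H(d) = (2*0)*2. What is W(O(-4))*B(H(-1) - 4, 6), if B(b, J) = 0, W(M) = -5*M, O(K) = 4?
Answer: 0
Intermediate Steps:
H(d) = 0 (H(d) = 0*2 = 0)
W(O(-4))*B(H(-1) - 4, 6) = -5*4*0 = -20*0 = 0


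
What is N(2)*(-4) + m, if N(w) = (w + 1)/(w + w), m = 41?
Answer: 38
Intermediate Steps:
N(w) = (1 + w)/(2*w) (N(w) = (1 + w)/((2*w)) = (1 + w)*(1/(2*w)) = (1 + w)/(2*w))
N(2)*(-4) + m = ((1/2)*(1 + 2)/2)*(-4) + 41 = ((1/2)*(1/2)*3)*(-4) + 41 = (3/4)*(-4) + 41 = -3 + 41 = 38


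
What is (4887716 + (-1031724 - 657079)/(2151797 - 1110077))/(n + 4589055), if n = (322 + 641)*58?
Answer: 5091629822717/4838694603480 ≈ 1.0523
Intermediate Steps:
n = 55854 (n = 963*58 = 55854)
(4887716 + (-1031724 - 657079)/(2151797 - 1110077))/(n + 4589055) = (4887716 + (-1031724 - 657079)/(2151797 - 1110077))/(55854 + 4589055) = (4887716 - 1688803/1041720)/4644909 = (4887716 - 1688803*1/1041720)*(1/4644909) = (4887716 - 1688803/1041720)*(1/4644909) = (5091629822717/1041720)*(1/4644909) = 5091629822717/4838694603480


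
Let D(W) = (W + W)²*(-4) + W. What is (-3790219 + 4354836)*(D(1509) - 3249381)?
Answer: -22404662032656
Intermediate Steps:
D(W) = W - 16*W² (D(W) = (2*W)²*(-4) + W = (4*W²)*(-4) + W = -16*W² + W = W - 16*W²)
(-3790219 + 4354836)*(D(1509) - 3249381) = (-3790219 + 4354836)*(1509*(1 - 16*1509) - 3249381) = 564617*(1509*(1 - 24144) - 3249381) = 564617*(1509*(-24143) - 3249381) = 564617*(-36431787 - 3249381) = 564617*(-39681168) = -22404662032656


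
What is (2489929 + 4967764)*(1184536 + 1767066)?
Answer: 22012141574186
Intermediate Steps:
(2489929 + 4967764)*(1184536 + 1767066) = 7457693*2951602 = 22012141574186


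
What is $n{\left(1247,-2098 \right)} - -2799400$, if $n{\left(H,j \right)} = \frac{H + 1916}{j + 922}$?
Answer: $\frac{3292091237}{1176} \approx 2.7994 \cdot 10^{6}$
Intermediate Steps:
$n{\left(H,j \right)} = \frac{1916 + H}{922 + j}$
$n{\left(1247,-2098 \right)} - -2799400 = \frac{1916 + 1247}{922 - 2098} - -2799400 = \frac{1}{-1176} \cdot 3163 + 2799400 = \left(- \frac{1}{1176}\right) 3163 + 2799400 = - \frac{3163}{1176} + 2799400 = \frac{3292091237}{1176}$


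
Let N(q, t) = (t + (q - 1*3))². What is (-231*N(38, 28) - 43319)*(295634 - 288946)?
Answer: -6421536704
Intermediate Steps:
N(q, t) = (-3 + q + t)² (N(q, t) = (t + (q - 3))² = (t + (-3 + q))² = (-3 + q + t)²)
(-231*N(38, 28) - 43319)*(295634 - 288946) = (-231*(-3 + 38 + 28)² - 43319)*(295634 - 288946) = (-231*63² - 43319)*6688 = (-231*3969 - 43319)*6688 = (-916839 - 43319)*6688 = -960158*6688 = -6421536704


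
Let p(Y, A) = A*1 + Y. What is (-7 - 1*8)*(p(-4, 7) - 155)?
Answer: 2280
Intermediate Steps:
p(Y, A) = A + Y
(-7 - 1*8)*(p(-4, 7) - 155) = (-7 - 1*8)*((7 - 4) - 155) = (-7 - 8)*(3 - 155) = -15*(-152) = 2280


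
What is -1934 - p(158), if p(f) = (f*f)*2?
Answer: -51862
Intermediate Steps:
p(f) = 2*f² (p(f) = f²*2 = 2*f²)
-1934 - p(158) = -1934 - 2*158² = -1934 - 2*24964 = -1934 - 1*49928 = -1934 - 49928 = -51862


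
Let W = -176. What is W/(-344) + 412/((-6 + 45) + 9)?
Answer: 4693/516 ≈ 9.0950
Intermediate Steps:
W/(-344) + 412/((-6 + 45) + 9) = -176/(-344) + 412/((-6 + 45) + 9) = -176*(-1/344) + 412/(39 + 9) = 22/43 + 412/48 = 22/43 + 412*(1/48) = 22/43 + 103/12 = 4693/516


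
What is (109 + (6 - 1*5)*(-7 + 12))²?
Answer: 12996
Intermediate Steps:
(109 + (6 - 1*5)*(-7 + 12))² = (109 + (6 - 5)*5)² = (109 + 1*5)² = (109 + 5)² = 114² = 12996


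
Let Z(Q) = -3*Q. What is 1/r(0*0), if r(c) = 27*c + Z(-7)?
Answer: 1/21 ≈ 0.047619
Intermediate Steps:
r(c) = 21 + 27*c (r(c) = 27*c - 3*(-7) = 27*c + 21 = 21 + 27*c)
1/r(0*0) = 1/(21 + 27*(0*0)) = 1/(21 + 27*0) = 1/(21 + 0) = 1/21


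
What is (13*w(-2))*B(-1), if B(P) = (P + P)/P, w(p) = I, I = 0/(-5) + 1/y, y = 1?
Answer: 26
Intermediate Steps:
I = 1 (I = 0/(-5) + 1/1 = 0*(-⅕) + 1*1 = 0 + 1 = 1)
w(p) = 1
B(P) = 2 (B(P) = (2*P)/P = 2)
(13*w(-2))*B(-1) = (13*1)*2 = 13*2 = 26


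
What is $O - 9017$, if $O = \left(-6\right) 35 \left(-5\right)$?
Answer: $-7967$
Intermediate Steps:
$O = 1050$ ($O = \left(-210\right) \left(-5\right) = 1050$)
$O - 9017 = 1050 - 9017 = -7967$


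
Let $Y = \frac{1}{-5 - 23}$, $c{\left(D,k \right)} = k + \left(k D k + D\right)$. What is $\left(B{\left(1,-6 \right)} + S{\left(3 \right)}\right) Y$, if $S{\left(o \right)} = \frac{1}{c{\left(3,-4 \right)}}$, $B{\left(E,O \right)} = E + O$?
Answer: $\frac{117}{658} \approx 0.17781$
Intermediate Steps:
$c{\left(D,k \right)} = D + k + D k^{2}$ ($c{\left(D,k \right)} = k + \left(D k k + D\right) = k + \left(D k^{2} + D\right) = k + \left(D + D k^{2}\right) = D + k + D k^{2}$)
$Y = - \frac{1}{28}$ ($Y = \frac{1}{-28} = - \frac{1}{28} \approx -0.035714$)
$S{\left(o \right)} = \frac{1}{47}$ ($S{\left(o \right)} = \frac{1}{3 - 4 + 3 \left(-4\right)^{2}} = \frac{1}{3 - 4 + 3 \cdot 16} = \frac{1}{3 - 4 + 48} = \frac{1}{47}$)
$\left(B{\left(1,-6 \right)} + S{\left(3 \right)}\right) Y = \left(\left(1 - 6\right) + \frac{1}{47}\right) \left(- \frac{1}{28}\right) = \left(-5 + \frac{1}{47}\right) \left(- \frac{1}{28}\right) = \left(- \frac{234}{47}\right) \left(- \frac{1}{28}\right) = \frac{117}{658}$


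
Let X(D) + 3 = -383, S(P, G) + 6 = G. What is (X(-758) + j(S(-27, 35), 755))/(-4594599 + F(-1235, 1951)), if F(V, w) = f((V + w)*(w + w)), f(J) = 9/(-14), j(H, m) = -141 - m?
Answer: 17948/64324395 ≈ 0.00027902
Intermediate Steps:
S(P, G) = -6 + G
f(J) = -9/14 (f(J) = 9*(-1/14) = -9/14)
F(V, w) = -9/14
X(D) = -386 (X(D) = -3 - 383 = -386)
(X(-758) + j(S(-27, 35), 755))/(-4594599 + F(-1235, 1951)) = (-386 + (-141 - 1*755))/(-4594599 - 9/14) = (-386 + (-141 - 755))/(-64324395/14) = (-386 - 896)*(-14/64324395) = -1282*(-14/64324395) = 17948/64324395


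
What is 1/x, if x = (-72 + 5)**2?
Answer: 1/4489 ≈ 0.00022277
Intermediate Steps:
x = 4489 (x = (-67)**2 = 4489)
1/x = 1/4489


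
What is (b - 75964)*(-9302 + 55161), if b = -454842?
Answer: -24342232354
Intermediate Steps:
(b - 75964)*(-9302 + 55161) = (-454842 - 75964)*(-9302 + 55161) = -530806*45859 = -24342232354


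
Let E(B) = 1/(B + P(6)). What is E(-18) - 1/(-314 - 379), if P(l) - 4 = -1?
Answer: -226/3465 ≈ -0.065224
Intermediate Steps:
P(l) = 3 (P(l) = 4 - 1 = 3)
E(B) = 1/(3 + B) (E(B) = 1/(B + 3) = 1/(3 + B))
E(-18) - 1/(-314 - 379) = 1/(3 - 18) - 1/(-314 - 379) = 1/(-15) - 1/(-693) = -1/15 - 1*(-1/693) = -1/15 + 1/693 = -226/3465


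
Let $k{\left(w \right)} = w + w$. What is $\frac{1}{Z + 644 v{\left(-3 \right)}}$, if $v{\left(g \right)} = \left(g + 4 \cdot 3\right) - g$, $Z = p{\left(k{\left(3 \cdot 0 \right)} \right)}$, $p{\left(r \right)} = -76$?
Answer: $\frac{1}{7652} \approx 0.00013068$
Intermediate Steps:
$k{\left(w \right)} = 2 w$
$Z = -76$
$v{\left(g \right)} = 12$ ($v{\left(g \right)} = \left(g + 12\right) - g = \left(12 + g\right) - g = 12$)
$\frac{1}{Z + 644 v{\left(-3 \right)}} = \frac{1}{-76 + 644 \cdot 12} = \frac{1}{-76 + 7728} = \frac{1}{7652}$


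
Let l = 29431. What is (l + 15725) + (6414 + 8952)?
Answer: 60522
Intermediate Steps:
(l + 15725) + (6414 + 8952) = (29431 + 15725) + (6414 + 8952) = 45156 + 15366 = 60522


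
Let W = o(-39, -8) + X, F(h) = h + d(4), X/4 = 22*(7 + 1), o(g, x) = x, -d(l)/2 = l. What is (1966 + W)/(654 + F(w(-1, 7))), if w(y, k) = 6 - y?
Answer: 2662/653 ≈ 4.0766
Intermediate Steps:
d(l) = -2*l
X = 704 (X = 4*(22*(7 + 1)) = 4*(22*8) = 4*176 = 704)
F(h) = -8 + h (F(h) = h - 2*4 = h - 8 = -8 + h)
W = 696 (W = -8 + 704 = 696)
(1966 + W)/(654 + F(w(-1, 7))) = (1966 + 696)/(654 + (-8 + (6 - 1*(-1)))) = 2662/(654 + (-8 + (6 + 1))) = 2662/(654 + (-8 + 7)) = 2662/(654 - 1) = 2662/653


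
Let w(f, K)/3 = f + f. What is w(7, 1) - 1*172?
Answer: -130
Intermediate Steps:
w(f, K) = 6*f (w(f, K) = 3*(f + f) = 3*(2*f) = 6*f)
w(7, 1) - 1*172 = 6*7 - 1*172 = 42 - 172 = -130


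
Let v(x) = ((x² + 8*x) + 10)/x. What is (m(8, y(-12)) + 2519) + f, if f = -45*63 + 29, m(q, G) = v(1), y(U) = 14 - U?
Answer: -268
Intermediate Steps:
v(x) = (10 + x² + 8*x)/x
m(q, G) = 19 (m(q, G) = 8 + 1 + 10/1 = 8 + 1 + 10*1 = 8 + 1 + 10 = 19)
f = -2806 (f = -2835 + 29 = -2806)
(m(8, y(-12)) + 2519) + f = (19 + 2519) - 2806 = 2538 - 2806 = -268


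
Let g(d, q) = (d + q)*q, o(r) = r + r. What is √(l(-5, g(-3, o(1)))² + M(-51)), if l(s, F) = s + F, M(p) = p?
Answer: I*√2 ≈ 1.4142*I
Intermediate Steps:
o(r) = 2*r
g(d, q) = q*(d + q)
l(s, F) = F + s
√(l(-5, g(-3, o(1)))² + M(-51)) = √(((2*1)*(-3 + 2*1) - 5)² - 51) = √((2*(-3 + 2) - 5)² - 51) = √((2*(-1) - 5)² - 51) = √((-2 - 5)² - 51) = √((-7)² - 51) = √(49 - 51) = √(-2) = I*√2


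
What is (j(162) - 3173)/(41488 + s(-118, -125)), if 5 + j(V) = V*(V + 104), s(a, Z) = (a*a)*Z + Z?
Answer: -39914/1699137 ≈ -0.023491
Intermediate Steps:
s(a, Z) = Z + Z*a**2 (s(a, Z) = a**2*Z + Z = Z*a**2 + Z = Z + Z*a**2)
j(V) = -5 + V*(104 + V) (j(V) = -5 + V*(V + 104) = -5 + V*(104 + V))
(j(162) - 3173)/(41488 + s(-118, -125)) = ((-5 + 162**2 + 104*162) - 3173)/(41488 - 125*(1 + (-118)**2)) = ((-5 + 26244 + 16848) - 3173)/(41488 - 125*(1 + 13924)) = (43087 - 3173)/(41488 - 125*13925) = 39914/(41488 - 1740625) = 39914/(-1699137) = 39914*(-1/1699137) = -39914/1699137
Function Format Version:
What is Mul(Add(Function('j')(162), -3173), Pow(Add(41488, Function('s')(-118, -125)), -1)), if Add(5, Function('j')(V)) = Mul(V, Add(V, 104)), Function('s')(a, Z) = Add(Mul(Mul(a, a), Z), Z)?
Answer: Rational(-39914, 1699137) ≈ -0.023491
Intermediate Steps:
Function('s')(a, Z) = Add(Z, Mul(Z, Pow(a, 2))) (Function('s')(a, Z) = Add(Mul(Pow(a, 2), Z), Z) = Add(Mul(Z, Pow(a, 2)), Z) = Add(Z, Mul(Z, Pow(a, 2))))
Function('j')(V) = Add(-5, Mul(V, Add(104, V))) (Function('j')(V) = Add(-5, Mul(V, Add(V, 104))) = Add(-5, Mul(V, Add(104, V))))
Mul(Add(Function('j')(162), -3173), Pow(Add(41488, Function('s')(-118, -125)), -1)) = Mul(Add(Add(-5, Pow(162, 2), Mul(104, 162)), -3173), Pow(Add(41488, Mul(-125, Add(1, Pow(-118, 2)))), -1)) = Mul(Add(Add(-5, 26244, 16848), -3173), Pow(Add(41488, Mul(-125, Add(1, 13924))), -1)) = Mul(Add(43087, -3173), Pow(Add(41488, Mul(-125, 13925)), -1)) = Mul(39914, Pow(Add(41488, -1740625), -1)) = Mul(39914, Pow(-1699137, -1)) = Mul(39914, Rational(-1, 1699137)) = Rational(-39914, 1699137)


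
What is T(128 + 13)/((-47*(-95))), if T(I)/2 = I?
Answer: 6/95 ≈ 0.063158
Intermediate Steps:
T(I) = 2*I
T(128 + 13)/((-47*(-95))) = (2*(128 + 13))/((-47*(-95))) = (2*141)/4465 = 282*(1/4465) = 6/95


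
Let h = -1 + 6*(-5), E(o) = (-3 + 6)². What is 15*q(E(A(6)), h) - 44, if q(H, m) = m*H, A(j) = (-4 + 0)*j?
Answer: -4229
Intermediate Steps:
A(j) = -4*j
E(o) = 9 (E(o) = 3² = 9)
h = -31 (h = -1 - 30 = -31)
q(H, m) = H*m
15*q(E(A(6)), h) - 44 = 15*(9*(-31)) - 44 = 15*(-279) - 44 = -4185 - 44 = -4229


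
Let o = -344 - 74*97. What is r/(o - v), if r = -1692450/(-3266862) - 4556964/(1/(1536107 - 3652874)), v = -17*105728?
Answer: 1750680676388564717/324844778786 ≈ 5.3893e+6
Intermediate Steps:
o = -7522 (o = -344 - 7178 = -7522)
v = -1797376
r = 5252042029165694151/544477 (r = -1692450*(-1/3266862) - 4556964/(1/(-2116767)) = 282075/544477 - 4556964/(-1/2116767) = 282075/544477 - 4556964*(-2116767) = 282075/544477 + 9646031015388 = 5252042029165694151/544477 ≈ 9.6460e+12)
r/(o - v) = 5252042029165694151/(544477*(-7522 - 1*(-1797376))) = 5252042029165694151/(544477*(-7522 + 1797376)) = (5252042029165694151/544477)/1789854 = (5252042029165694151/544477)*(1/1789854) = 1750680676388564717/324844778786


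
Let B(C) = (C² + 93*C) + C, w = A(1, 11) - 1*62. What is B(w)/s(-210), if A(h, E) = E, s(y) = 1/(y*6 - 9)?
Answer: 2782917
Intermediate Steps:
s(y) = 1/(-9 + 6*y) (s(y) = 1/(6*y - 9) = 1/(-9 + 6*y))
w = -51 (w = 11 - 1*62 = 11 - 62 = -51)
B(C) = C² + 94*C
B(w)/s(-210) = (-51*(94 - 51))/((1/(3*(-3 + 2*(-210))))) = (-51*43)/((1/(3*(-3 - 420)))) = -2193/((⅓)/(-423)) = -2193/((⅓)*(-1/423)) = -2193/(-1/1269) = -2193*(-1269) = 2782917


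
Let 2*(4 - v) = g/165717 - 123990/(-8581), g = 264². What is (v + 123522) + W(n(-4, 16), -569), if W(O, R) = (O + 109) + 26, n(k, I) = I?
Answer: 19540032801614/158001953 ≈ 1.2367e+5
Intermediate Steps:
g = 69696
W(O, R) = 135 + O (W(O, R) = (109 + O) + 26 = 135 + O)
v = -542731755/158001953 (v = 4 - (69696/165717 - 123990/(-8581))/2 = 4 - (69696*(1/165717) - 123990*(-1/8581))/2 = 4 - (7744/18413 + 123990/8581)/2 = 4 - ½*2349479134/158001953 = 4 - 1174739567/158001953 = -542731755/158001953 ≈ -3.4350)
(v + 123522) + W(n(-4, 16), -569) = (-542731755/158001953 + 123522) + (135 + 16) = 19516174506711/158001953 + 151 = 19540032801614/158001953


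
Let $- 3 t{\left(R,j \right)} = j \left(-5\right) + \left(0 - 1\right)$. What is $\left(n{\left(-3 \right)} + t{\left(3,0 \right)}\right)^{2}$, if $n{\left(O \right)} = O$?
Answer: $\frac{64}{9} \approx 7.1111$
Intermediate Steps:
$t{\left(R,j \right)} = \frac{1}{3} + \frac{5 j}{3}$ ($t{\left(R,j \right)} = - \frac{j \left(-5\right) + \left(0 - 1\right)}{3} = - \frac{- 5 j + \left(0 - 1\right)}{3} = - \frac{- 5 j - 1}{3} = - \frac{-1 - 5 j}{3} = \frac{1}{3} + \frac{5 j}{3}$)
$\left(n{\left(-3 \right)} + t{\left(3,0 \right)}\right)^{2} = \left(-3 + \left(\frac{1}{3} + \frac{5}{3} \cdot 0\right)\right)^{2} = \left(-3 + \left(\frac{1}{3} + 0\right)\right)^{2} = \left(-3 + \frac{1}{3}\right)^{2} = \left(- \frac{8}{3}\right)^{2} = \frac{64}{9}$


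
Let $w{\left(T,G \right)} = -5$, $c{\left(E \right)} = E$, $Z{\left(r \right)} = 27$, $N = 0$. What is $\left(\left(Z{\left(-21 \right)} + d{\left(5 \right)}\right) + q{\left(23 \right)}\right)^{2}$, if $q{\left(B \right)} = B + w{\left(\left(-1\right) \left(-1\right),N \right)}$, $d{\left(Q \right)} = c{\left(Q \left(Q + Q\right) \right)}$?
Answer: $9025$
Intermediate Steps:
$d{\left(Q \right)} = 2 Q^{2}$ ($d{\left(Q \right)} = Q \left(Q + Q\right) = Q 2 Q = 2 Q^{2}$)
$q{\left(B \right)} = -5 + B$ ($q{\left(B \right)} = B - 5 = -5 + B$)
$\left(\left(Z{\left(-21 \right)} + d{\left(5 \right)}\right) + q{\left(23 \right)}\right)^{2} = \left(\left(27 + 2 \cdot 5^{2}\right) + \left(-5 + 23\right)\right)^{2} = \left(\left(27 + 2 \cdot 25\right) + 18\right)^{2} = \left(\left(27 + 50\right) + 18\right)^{2} = \left(77 + 18\right)^{2} = 95^{2} = 9025$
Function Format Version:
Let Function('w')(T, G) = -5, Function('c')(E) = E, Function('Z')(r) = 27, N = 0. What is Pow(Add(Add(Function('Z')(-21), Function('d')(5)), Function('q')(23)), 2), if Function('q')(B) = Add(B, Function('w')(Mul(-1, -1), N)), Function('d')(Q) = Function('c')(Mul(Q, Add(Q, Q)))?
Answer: 9025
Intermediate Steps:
Function('d')(Q) = Mul(2, Pow(Q, 2)) (Function('d')(Q) = Mul(Q, Add(Q, Q)) = Mul(Q, Mul(2, Q)) = Mul(2, Pow(Q, 2)))
Function('q')(B) = Add(-5, B) (Function('q')(B) = Add(B, -5) = Add(-5, B))
Pow(Add(Add(Function('Z')(-21), Function('d')(5)), Function('q')(23)), 2) = Pow(Add(Add(27, Mul(2, Pow(5, 2))), Add(-5, 23)), 2) = Pow(Add(Add(27, Mul(2, 25)), 18), 2) = Pow(Add(Add(27, 50), 18), 2) = Pow(Add(77, 18), 2) = Pow(95, 2) = 9025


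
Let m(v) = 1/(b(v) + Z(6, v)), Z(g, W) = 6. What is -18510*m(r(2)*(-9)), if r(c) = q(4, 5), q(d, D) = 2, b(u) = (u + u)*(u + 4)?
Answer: -617/17 ≈ -36.294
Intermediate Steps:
b(u) = 2*u*(4 + u) (b(u) = (2*u)*(4 + u) = 2*u*(4 + u))
r(c) = 2
m(v) = 1/(6 + 2*v*(4 + v)) (m(v) = 1/(2*v*(4 + v) + 6) = 1/(6 + 2*v*(4 + v)))
-18510*m(r(2)*(-9)) = -9255/(3 + (2*(-9))*(4 + 2*(-9))) = -9255/(3 - 18*(4 - 18)) = -9255/(3 - 18*(-14)) = -9255/(3 + 252) = -9255/255 = -18510*1/510 = -617/17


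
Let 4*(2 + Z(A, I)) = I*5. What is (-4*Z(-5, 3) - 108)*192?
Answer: -22080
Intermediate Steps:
Z(A, I) = -2 + 5*I/4 (Z(A, I) = -2 + (I*5)/4 = -2 + (5*I)/4 = -2 + 5*I/4)
(-4*Z(-5, 3) - 108)*192 = (-4*(-2 + (5/4)*3) - 108)*192 = (-4*(-2 + 15/4) - 108)*192 = (-4*7/4 - 108)*192 = (-7 - 108)*192 = -115*192 = -22080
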